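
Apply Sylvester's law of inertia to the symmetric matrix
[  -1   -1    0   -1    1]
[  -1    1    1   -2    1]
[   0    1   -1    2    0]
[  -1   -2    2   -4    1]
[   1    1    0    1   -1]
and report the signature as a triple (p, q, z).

step 0: pivot -1 → sign −
step 1: pivot 2 → sign +
step 2: pivot -3/2 → sign −
step 3: pivot 2/3 → sign +
step 4: row/col 4 already zero → sign 0
signature = (2, 2, 1)

Answer: (2, 2, 1)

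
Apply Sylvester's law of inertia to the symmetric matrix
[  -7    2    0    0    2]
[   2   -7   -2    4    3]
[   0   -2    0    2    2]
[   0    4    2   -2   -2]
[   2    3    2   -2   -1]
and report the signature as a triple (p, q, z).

Answer: (2, 3, 0)

Derivation:
step 0: pivot -7 → sign −
step 1: pivot -45/7 → sign −
step 2: pivot 28/45 → sign +
step 3: pivot -3/7 → sign −
step 4: pivot 2 → sign +
signature = (2, 3, 0)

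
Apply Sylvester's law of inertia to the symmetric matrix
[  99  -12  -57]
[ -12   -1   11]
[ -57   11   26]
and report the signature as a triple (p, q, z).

Answer: (1, 1, 1)

Derivation:
step 0: pivot 99 → sign +
step 1: pivot -27/11 → sign −
step 2: row/col 2 already zero → sign 0
signature = (1, 1, 1)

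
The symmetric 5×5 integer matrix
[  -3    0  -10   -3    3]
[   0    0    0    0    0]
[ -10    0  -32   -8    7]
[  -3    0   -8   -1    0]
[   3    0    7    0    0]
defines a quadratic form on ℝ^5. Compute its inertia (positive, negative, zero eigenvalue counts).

step 0: pivot -3 → sign −
step 1: pivot 4/3 → sign +
step 2: pivot -1 → sign −
step 3: pivot -3/2 → sign −
step 4: row/col 4 already zero → sign 0
signature = (1, 3, 1)

Answer: (1, 3, 1)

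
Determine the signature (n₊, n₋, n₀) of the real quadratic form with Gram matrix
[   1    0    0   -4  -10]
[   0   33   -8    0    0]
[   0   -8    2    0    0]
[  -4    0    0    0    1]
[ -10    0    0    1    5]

step 0: pivot 1 → sign +
step 1: pivot 33 → sign +
step 2: pivot 2/33 → sign +
step 3: pivot -16 → sign −
step 4: pivot 1/16 → sign +
signature = (4, 1, 0)

Answer: (4, 1, 0)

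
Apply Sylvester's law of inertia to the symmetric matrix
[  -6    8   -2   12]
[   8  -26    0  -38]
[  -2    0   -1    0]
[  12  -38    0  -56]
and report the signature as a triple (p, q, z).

step 0: pivot -6 → sign −
step 1: pivot -46/3 → sign −
step 2: pivot 3/23 → sign +
step 3: pivot -2/3 → sign −
signature = (1, 3, 0)

Answer: (1, 3, 0)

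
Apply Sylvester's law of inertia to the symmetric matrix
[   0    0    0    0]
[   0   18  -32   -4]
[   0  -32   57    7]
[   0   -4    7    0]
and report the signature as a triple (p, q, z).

step 0: pivot 18 → sign +
step 1: pivot 1/9 → sign +
step 2: pivot -1 → sign −
step 3: row/col 3 already zero → sign 0
signature = (2, 1, 1)

Answer: (2, 1, 1)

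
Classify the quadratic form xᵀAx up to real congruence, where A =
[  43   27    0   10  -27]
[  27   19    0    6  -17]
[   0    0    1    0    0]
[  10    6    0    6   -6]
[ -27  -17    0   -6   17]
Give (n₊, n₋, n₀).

Answer: (5, 0, 0)

Derivation:
step 0: pivot 43 → sign +
step 1: pivot 88/43 → sign +
step 2: pivot 1 → sign +
step 3: pivot 40/11 → sign +
step 4: pivot 1/40 → sign +
signature = (5, 0, 0)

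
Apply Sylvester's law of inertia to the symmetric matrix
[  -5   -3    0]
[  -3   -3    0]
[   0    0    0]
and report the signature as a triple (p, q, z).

step 0: pivot -5 → sign −
step 1: pivot -6/5 → sign −
step 2: row/col 2 already zero → sign 0
signature = (0, 2, 1)

Answer: (0, 2, 1)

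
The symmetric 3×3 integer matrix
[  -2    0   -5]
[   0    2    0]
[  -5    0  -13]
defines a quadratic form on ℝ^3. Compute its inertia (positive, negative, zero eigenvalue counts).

step 0: pivot -2 → sign −
step 1: pivot 2 → sign +
step 2: pivot -1/2 → sign −
signature = (1, 2, 0)

Answer: (1, 2, 0)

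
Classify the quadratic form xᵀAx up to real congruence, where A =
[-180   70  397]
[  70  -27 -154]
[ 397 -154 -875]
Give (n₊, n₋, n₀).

step 0: pivot -180 → sign −
step 1: pivot 2/9 → sign +
step 2: pivot -3/40 → sign −
signature = (1, 2, 0)

Answer: (1, 2, 0)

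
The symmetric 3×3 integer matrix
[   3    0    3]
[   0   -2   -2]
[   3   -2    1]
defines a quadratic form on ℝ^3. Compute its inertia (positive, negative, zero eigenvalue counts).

Answer: (1, 1, 1)

Derivation:
step 0: pivot 3 → sign +
step 1: pivot -2 → sign −
step 2: row/col 2 already zero → sign 0
signature = (1, 1, 1)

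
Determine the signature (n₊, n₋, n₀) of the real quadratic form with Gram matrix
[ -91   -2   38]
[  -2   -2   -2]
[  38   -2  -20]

Answer: (0, 3, 0)

Derivation:
step 0: pivot -91 → sign −
step 1: pivot -178/91 → sign −
step 2: pivot -2/89 → sign −
signature = (0, 3, 0)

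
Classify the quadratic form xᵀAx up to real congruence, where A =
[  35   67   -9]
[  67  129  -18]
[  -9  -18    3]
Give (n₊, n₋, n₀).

step 0: pivot 35 → sign +
step 1: pivot 26/35 → sign +
step 2: pivot -3/26 → sign −
signature = (2, 1, 0)

Answer: (2, 1, 0)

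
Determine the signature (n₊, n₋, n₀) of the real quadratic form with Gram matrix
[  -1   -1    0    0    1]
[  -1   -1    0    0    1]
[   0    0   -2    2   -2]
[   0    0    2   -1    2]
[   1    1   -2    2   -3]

step 0: pivot -1 → sign −
step 1: pivot -2 → sign −
step 2: pivot 1 → sign +
step 3: row/col 3 already zero → sign 0
step 4: row/col 4 already zero → sign 0
signature = (1, 2, 2)

Answer: (1, 2, 2)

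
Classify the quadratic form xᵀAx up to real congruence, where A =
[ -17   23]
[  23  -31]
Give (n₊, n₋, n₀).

Answer: (1, 1, 0)

Derivation:
step 0: pivot -17 → sign −
step 1: pivot 2/17 → sign +
signature = (1, 1, 0)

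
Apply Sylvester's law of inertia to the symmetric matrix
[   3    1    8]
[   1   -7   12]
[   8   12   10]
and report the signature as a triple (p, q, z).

Answer: (2, 1, 0)

Derivation:
step 0: pivot 3 → sign +
step 1: pivot -22/3 → sign −
step 2: pivot 6/11 → sign +
signature = (2, 1, 0)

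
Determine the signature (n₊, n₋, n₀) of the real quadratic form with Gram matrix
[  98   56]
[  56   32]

step 0: pivot 98 → sign +
step 1: row/col 1 already zero → sign 0
signature = (1, 0, 1)

Answer: (1, 0, 1)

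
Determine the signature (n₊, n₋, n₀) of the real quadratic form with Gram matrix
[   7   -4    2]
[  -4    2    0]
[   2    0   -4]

step 0: pivot 7 → sign +
step 1: pivot -2/7 → sign −
step 2: row/col 2 already zero → sign 0
signature = (1, 1, 1)

Answer: (1, 1, 1)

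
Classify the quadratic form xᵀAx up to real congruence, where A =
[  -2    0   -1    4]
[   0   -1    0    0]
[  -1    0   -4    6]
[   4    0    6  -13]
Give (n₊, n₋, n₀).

step 0: pivot -2 → sign −
step 1: pivot -1 → sign −
step 2: pivot -7/2 → sign −
step 3: pivot -3/7 → sign −
signature = (0, 4, 0)

Answer: (0, 4, 0)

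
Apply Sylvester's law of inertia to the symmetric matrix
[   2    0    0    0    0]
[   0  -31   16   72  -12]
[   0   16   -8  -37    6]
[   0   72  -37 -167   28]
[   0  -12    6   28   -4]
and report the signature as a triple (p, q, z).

Answer: (3, 1, 1)

Derivation:
step 0: pivot 2 → sign +
step 1: pivot -31 → sign −
step 2: pivot 8/31 → sign +
step 3: pivot 1/8 → sign +
step 4: row/col 4 already zero → sign 0
signature = (3, 1, 1)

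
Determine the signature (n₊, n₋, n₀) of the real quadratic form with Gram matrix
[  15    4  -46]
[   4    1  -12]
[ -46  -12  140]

Answer: (1, 1, 1)

Derivation:
step 0: pivot 15 → sign +
step 1: pivot -1/15 → sign −
step 2: row/col 2 already zero → sign 0
signature = (1, 1, 1)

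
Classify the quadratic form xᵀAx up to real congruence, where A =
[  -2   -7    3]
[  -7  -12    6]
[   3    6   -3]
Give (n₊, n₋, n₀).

step 0: pivot -2 → sign −
step 1: pivot 25/2 → sign +
step 2: pivot -3/25 → sign −
signature = (1, 2, 0)

Answer: (1, 2, 0)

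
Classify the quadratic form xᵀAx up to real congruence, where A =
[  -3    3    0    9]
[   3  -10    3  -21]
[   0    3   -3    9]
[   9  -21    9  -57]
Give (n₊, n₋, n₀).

step 0: pivot -3 → sign −
step 1: pivot -7 → sign −
step 2: pivot -12/7 → sign −
step 3: pivot -3/4 → sign −
signature = (0, 4, 0)

Answer: (0, 4, 0)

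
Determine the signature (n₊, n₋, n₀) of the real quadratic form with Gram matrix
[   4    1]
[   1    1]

Answer: (2, 0, 0)

Derivation:
step 0: pivot 4 → sign +
step 1: pivot 3/4 → sign +
signature = (2, 0, 0)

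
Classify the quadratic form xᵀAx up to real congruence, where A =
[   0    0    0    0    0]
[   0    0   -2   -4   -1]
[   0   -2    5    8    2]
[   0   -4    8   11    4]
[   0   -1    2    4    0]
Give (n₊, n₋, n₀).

Answer: (2, 2, 1)

Derivation:
step 0: pivot 5 → sign +
step 1: pivot -4/5 → sign −
step 2: pivot -1 → sign −
step 3: pivot 1/4 → sign +
step 4: row/col 4 already zero → sign 0
signature = (2, 2, 1)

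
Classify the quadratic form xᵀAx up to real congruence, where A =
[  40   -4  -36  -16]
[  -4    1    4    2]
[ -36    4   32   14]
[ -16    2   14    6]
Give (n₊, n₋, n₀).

step 0: pivot 40 → sign +
step 1: pivot 3/5 → sign +
step 2: pivot -2/3 → sign −
step 3: row/col 3 already zero → sign 0
signature = (2, 1, 1)

Answer: (2, 1, 1)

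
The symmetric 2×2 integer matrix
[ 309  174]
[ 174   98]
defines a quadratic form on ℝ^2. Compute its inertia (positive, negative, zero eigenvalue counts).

Answer: (2, 0, 0)

Derivation:
step 0: pivot 309 → sign +
step 1: pivot 2/103 → sign +
signature = (2, 0, 0)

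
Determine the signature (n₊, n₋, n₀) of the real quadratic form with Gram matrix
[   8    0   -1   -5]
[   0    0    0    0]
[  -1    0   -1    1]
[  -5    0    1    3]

Answer: (1, 1, 2)

Derivation:
step 0: pivot 8 → sign +
step 1: pivot -9/8 → sign −
step 2: row/col 2 already zero → sign 0
step 3: row/col 3 already zero → sign 0
signature = (1, 1, 2)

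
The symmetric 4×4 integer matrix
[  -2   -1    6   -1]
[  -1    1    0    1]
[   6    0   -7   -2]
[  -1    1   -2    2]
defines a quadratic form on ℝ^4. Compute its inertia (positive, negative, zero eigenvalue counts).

step 0: pivot -2 → sign −
step 1: pivot 3/2 → sign +
step 2: pivot 5 → sign +
step 3: pivot 1/5 → sign +
signature = (3, 1, 0)

Answer: (3, 1, 0)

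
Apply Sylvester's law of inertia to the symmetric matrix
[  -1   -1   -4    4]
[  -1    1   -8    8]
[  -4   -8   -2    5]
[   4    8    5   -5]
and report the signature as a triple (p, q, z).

step 0: pivot -1 → sign −
step 1: pivot 2 → sign +
step 2: pivot 6 → sign +
step 3: pivot 3/2 → sign +
signature = (3, 1, 0)

Answer: (3, 1, 0)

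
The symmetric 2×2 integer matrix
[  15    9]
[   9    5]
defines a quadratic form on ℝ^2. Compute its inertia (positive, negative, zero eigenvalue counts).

step 0: pivot 15 → sign +
step 1: pivot -2/5 → sign −
signature = (1, 1, 0)

Answer: (1, 1, 0)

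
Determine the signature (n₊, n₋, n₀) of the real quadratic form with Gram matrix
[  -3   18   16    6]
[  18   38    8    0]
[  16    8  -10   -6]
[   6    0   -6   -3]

Answer: (3, 1, 0)

Derivation:
step 0: pivot -3 → sign −
step 1: pivot 146 → sign +
step 2: pivot 274/219 → sign +
step 3: pivot 3/137 → sign +
signature = (3, 1, 0)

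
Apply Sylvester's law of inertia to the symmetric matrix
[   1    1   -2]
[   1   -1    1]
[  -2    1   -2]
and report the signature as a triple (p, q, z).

step 0: pivot 1 → sign +
step 1: pivot -2 → sign −
step 2: pivot -3/2 → sign −
signature = (1, 2, 0)

Answer: (1, 2, 0)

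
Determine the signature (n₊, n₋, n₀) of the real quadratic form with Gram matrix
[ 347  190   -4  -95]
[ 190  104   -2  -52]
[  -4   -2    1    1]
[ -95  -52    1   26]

step 0: pivot 347 → sign +
step 1: pivot -12/347 → sign −
step 2: pivot 2 → sign +
step 3: row/col 3 already zero → sign 0
signature = (2, 1, 1)

Answer: (2, 1, 1)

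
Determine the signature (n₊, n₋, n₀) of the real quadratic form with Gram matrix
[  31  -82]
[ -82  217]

step 0: pivot 31 → sign +
step 1: pivot 3/31 → sign +
signature = (2, 0, 0)

Answer: (2, 0, 0)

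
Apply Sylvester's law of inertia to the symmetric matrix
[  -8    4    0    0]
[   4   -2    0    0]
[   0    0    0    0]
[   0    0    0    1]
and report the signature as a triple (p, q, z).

step 0: pivot -8 → sign −
step 1: pivot 1 → sign +
step 2: row/col 2 already zero → sign 0
step 3: row/col 3 already zero → sign 0
signature = (1, 1, 2)

Answer: (1, 1, 2)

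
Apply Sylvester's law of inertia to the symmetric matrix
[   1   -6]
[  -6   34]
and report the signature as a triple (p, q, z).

Answer: (1, 1, 0)

Derivation:
step 0: pivot 1 → sign +
step 1: pivot -2 → sign −
signature = (1, 1, 0)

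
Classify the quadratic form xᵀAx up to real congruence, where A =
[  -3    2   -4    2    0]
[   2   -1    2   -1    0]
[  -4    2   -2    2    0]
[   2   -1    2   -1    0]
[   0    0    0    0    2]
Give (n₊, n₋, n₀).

Answer: (3, 1, 1)

Derivation:
step 0: pivot -3 → sign −
step 1: pivot 1/3 → sign +
step 2: pivot 2 → sign +
step 3: pivot 2 → sign +
step 4: row/col 4 already zero → sign 0
signature = (3, 1, 1)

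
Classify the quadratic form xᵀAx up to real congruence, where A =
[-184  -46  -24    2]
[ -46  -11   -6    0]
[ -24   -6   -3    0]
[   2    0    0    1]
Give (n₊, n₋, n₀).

Answer: (2, 1, 1)

Derivation:
step 0: pivot -184 → sign −
step 1: pivot 1/2 → sign +
step 2: pivot 3/23 → sign +
step 3: row/col 3 already zero → sign 0
signature = (2, 1, 1)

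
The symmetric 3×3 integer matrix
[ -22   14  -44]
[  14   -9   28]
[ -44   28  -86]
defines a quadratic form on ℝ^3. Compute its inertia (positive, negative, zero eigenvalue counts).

step 0: pivot -22 → sign −
step 1: pivot -1/11 → sign −
step 2: pivot 2 → sign +
signature = (1, 2, 0)

Answer: (1, 2, 0)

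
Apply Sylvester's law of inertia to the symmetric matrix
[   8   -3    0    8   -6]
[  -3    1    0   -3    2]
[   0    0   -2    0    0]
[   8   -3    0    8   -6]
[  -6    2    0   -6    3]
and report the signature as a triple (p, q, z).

step 0: pivot 8 → sign +
step 1: pivot -1/8 → sign −
step 2: pivot -2 → sign −
step 3: pivot -1 → sign −
step 4: row/col 4 already zero → sign 0
signature = (1, 3, 1)

Answer: (1, 3, 1)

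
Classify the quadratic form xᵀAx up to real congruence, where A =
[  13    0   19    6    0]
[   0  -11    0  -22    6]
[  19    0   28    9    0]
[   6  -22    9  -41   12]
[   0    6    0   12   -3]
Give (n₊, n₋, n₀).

Answer: (3, 1, 1)

Derivation:
step 0: pivot 13 → sign +
step 1: pivot -11 → sign −
step 2: pivot 3/13 → sign +
step 3: pivot 3/11 → sign +
step 4: row/col 4 already zero → sign 0
signature = (3, 1, 1)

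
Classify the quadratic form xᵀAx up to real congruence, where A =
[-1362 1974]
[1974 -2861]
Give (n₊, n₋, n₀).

step 0: pivot -1362 → sign −
step 1: pivot -1/227 → sign −
signature = (0, 2, 0)

Answer: (0, 2, 0)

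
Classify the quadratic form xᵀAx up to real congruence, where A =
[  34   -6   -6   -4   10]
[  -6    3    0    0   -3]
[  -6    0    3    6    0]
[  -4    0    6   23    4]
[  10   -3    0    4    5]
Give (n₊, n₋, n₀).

Answer: (5, 0, 0)

Derivation:
step 0: pivot 34 → sign +
step 1: pivot 33/17 → sign +
step 2: pivot 15/11 → sign +
step 3: pivot 23/5 → sign +
step 4: pivot 6/23 → sign +
signature = (5, 0, 0)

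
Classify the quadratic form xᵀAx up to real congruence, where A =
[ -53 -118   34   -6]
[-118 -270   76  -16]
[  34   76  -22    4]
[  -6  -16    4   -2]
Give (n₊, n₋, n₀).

Answer: (0, 4, 0)

Derivation:
step 0: pivot -53 → sign −
step 1: pivot -386/53 → sign −
step 2: pivot -34/193 → sign −
step 3: pivot -6/17 → sign −
signature = (0, 4, 0)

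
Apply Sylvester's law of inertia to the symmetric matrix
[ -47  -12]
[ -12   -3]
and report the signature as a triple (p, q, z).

Answer: (1, 1, 0)

Derivation:
step 0: pivot -47 → sign −
step 1: pivot 3/47 → sign +
signature = (1, 1, 0)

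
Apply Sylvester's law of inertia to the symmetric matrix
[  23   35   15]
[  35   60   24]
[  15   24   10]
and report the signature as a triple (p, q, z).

step 0: pivot 23 → sign +
step 1: pivot 155/23 → sign +
step 2: pivot 2/155 → sign +
signature = (3, 0, 0)

Answer: (3, 0, 0)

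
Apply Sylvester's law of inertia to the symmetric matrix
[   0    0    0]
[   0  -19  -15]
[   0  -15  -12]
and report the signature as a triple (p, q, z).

step 0: pivot -19 → sign −
step 1: pivot -3/19 → sign −
step 2: row/col 2 already zero → sign 0
signature = (0, 2, 1)

Answer: (0, 2, 1)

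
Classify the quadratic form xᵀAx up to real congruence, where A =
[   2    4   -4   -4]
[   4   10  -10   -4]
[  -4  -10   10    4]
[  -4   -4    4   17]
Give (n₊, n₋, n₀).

Answer: (3, 0, 1)

Derivation:
step 0: pivot 2 → sign +
step 1: pivot 2 → sign +
step 2: pivot 1 → sign +
step 3: row/col 3 already zero → sign 0
signature = (3, 0, 1)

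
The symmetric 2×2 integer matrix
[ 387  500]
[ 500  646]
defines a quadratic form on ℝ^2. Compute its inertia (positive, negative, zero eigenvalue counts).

step 0: pivot 387 → sign +
step 1: pivot 2/387 → sign +
signature = (2, 0, 0)

Answer: (2, 0, 0)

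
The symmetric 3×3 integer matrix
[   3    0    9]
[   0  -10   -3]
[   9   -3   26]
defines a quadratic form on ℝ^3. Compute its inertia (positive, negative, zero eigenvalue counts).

step 0: pivot 3 → sign +
step 1: pivot -10 → sign −
step 2: pivot -1/10 → sign −
signature = (1, 2, 0)

Answer: (1, 2, 0)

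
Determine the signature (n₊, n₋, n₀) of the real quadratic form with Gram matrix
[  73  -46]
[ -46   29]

step 0: pivot 73 → sign +
step 1: pivot 1/73 → sign +
signature = (2, 0, 0)

Answer: (2, 0, 0)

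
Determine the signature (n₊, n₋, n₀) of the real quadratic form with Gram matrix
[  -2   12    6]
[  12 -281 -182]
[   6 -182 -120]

step 0: pivot -2 → sign −
step 1: pivot -209 → sign −
step 2: pivot -2/209 → sign −
signature = (0, 3, 0)

Answer: (0, 3, 0)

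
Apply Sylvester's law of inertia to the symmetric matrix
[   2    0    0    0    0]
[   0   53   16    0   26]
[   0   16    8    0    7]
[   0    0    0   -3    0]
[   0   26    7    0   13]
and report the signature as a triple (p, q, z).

step 0: pivot 2 → sign +
step 1: pivot 53 → sign +
step 2: pivot 168/53 → sign +
step 3: pivot -3 → sign −
step 4: pivot 1/56 → sign +
signature = (4, 1, 0)

Answer: (4, 1, 0)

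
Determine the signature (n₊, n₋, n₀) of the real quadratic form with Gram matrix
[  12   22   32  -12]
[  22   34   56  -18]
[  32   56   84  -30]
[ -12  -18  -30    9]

step 0: pivot 12 → sign +
step 1: pivot -19/3 → sign −
step 2: pivot -4/19 → sign −
step 3: row/col 3 already zero → sign 0
signature = (1, 2, 1)

Answer: (1, 2, 1)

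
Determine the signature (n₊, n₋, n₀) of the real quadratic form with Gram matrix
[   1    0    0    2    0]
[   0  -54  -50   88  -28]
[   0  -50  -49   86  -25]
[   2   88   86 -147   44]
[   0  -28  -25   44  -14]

step 0: pivot 1 → sign +
step 1: pivot -54 → sign −
step 2: pivot -73/27 → sign −
step 3: pivot -3/73 → sign −
step 4: pivot 1 → sign +
signature = (2, 3, 0)

Answer: (2, 3, 0)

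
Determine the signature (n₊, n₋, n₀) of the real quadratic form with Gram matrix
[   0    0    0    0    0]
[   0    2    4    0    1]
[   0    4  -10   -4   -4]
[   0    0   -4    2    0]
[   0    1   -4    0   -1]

Answer: (2, 2, 1)

Derivation:
step 0: pivot 2 → sign +
step 1: pivot -18 → sign −
step 2: pivot 26/9 → sign +
step 3: pivot -3/26 → sign −
step 4: row/col 4 already zero → sign 0
signature = (2, 2, 1)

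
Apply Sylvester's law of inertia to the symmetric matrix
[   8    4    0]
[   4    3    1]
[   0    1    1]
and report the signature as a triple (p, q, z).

Answer: (2, 0, 1)

Derivation:
step 0: pivot 8 → sign +
step 1: pivot 1 → sign +
step 2: row/col 2 already zero → sign 0
signature = (2, 0, 1)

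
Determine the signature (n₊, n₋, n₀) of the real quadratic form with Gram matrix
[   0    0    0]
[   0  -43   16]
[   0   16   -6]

step 0: pivot -43 → sign −
step 1: pivot -2/43 → sign −
step 2: row/col 2 already zero → sign 0
signature = (0, 2, 1)

Answer: (0, 2, 1)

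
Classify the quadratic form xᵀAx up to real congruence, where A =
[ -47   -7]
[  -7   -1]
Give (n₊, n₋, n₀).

step 0: pivot -47 → sign −
step 1: pivot 2/47 → sign +
signature = (1, 1, 0)

Answer: (1, 1, 0)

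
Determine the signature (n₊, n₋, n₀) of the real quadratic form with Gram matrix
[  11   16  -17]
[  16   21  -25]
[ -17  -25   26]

Answer: (1, 2, 0)

Derivation:
step 0: pivot 11 → sign +
step 1: pivot -25/11 → sign −
step 2: pivot -6/25 → sign −
signature = (1, 2, 0)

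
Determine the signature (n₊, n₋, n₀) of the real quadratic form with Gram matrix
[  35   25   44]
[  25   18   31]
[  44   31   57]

Answer: (3, 0, 0)

Derivation:
step 0: pivot 35 → sign +
step 1: pivot 1/7 → sign +
step 2: pivot 2/5 → sign +
signature = (3, 0, 0)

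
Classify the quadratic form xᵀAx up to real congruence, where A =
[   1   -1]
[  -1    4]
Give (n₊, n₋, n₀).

Answer: (2, 0, 0)

Derivation:
step 0: pivot 1 → sign +
step 1: pivot 3 → sign +
signature = (2, 0, 0)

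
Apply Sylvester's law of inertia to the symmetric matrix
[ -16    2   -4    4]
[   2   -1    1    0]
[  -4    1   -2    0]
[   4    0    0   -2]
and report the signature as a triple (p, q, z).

step 0: pivot -16 → sign −
step 1: pivot -3/4 → sign −
step 2: pivot -2/3 → sign −
step 3: row/col 3 already zero → sign 0
signature = (0, 3, 1)

Answer: (0, 3, 1)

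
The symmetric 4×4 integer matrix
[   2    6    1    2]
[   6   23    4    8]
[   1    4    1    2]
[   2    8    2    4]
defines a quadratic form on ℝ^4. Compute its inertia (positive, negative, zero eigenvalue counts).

Answer: (3, 0, 1)

Derivation:
step 0: pivot 2 → sign +
step 1: pivot 5 → sign +
step 2: pivot 3/10 → sign +
step 3: row/col 3 already zero → sign 0
signature = (3, 0, 1)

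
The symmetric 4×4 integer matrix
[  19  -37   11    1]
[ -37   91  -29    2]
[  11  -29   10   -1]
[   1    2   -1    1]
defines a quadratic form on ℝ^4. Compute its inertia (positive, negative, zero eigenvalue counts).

Answer: (4, 0, 0)

Derivation:
step 0: pivot 19 → sign +
step 1: pivot 360/19 → sign +
step 2: pivot 3/5 → sign +
step 3: pivot 1/8 → sign +
signature = (4, 0, 0)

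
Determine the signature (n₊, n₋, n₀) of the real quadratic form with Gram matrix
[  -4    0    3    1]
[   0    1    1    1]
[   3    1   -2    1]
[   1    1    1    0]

Answer: (1, 2, 1)

Derivation:
step 0: pivot -4 → sign −
step 1: pivot 1 → sign +
step 2: pivot -3/4 → sign −
step 3: row/col 3 already zero → sign 0
signature = (1, 2, 1)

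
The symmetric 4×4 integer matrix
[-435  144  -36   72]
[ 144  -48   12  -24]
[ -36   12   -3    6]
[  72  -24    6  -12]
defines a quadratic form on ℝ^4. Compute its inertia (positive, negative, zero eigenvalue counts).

step 0: pivot -435 → sign −
step 1: pivot -48/145 → sign −
step 2: row/col 2 already zero → sign 0
step 3: row/col 3 already zero → sign 0
signature = (0, 2, 2)

Answer: (0, 2, 2)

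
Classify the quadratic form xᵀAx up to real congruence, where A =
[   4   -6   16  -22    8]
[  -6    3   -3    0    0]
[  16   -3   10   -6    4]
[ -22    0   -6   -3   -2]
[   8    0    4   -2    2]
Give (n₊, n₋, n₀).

Answer: (2, 2, 1)

Derivation:
step 0: pivot 4 → sign +
step 1: pivot -6 → sign −
step 2: pivot 39/2 → sign +
step 3: pivot -2/39 → sign −
step 4: row/col 4 already zero → sign 0
signature = (2, 2, 1)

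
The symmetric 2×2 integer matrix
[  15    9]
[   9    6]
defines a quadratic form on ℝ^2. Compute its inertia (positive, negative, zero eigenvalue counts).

Answer: (2, 0, 0)

Derivation:
step 0: pivot 15 → sign +
step 1: pivot 3/5 → sign +
signature = (2, 0, 0)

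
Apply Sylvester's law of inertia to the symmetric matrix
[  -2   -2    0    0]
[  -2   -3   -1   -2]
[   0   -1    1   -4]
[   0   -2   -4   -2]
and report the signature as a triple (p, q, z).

Answer: (1, 2, 1)

Derivation:
step 0: pivot -2 → sign −
step 1: pivot -1 → sign −
step 2: pivot 2 → sign +
step 3: row/col 3 already zero → sign 0
signature = (1, 2, 1)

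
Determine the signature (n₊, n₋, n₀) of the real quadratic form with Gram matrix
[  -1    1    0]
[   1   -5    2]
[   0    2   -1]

step 0: pivot -1 → sign −
step 1: pivot -4 → sign −
step 2: row/col 2 already zero → sign 0
signature = (0, 2, 1)

Answer: (0, 2, 1)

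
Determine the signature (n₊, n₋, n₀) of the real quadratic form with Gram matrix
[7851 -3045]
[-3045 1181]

step 0: pivot 7851 → sign +
step 1: pivot 2/2617 → sign +
signature = (2, 0, 0)

Answer: (2, 0, 0)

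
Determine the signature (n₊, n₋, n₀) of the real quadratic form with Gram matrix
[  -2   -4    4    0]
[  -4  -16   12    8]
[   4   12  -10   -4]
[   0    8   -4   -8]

Answer: (0, 2, 2)

Derivation:
step 0: pivot -2 → sign −
step 1: pivot -8 → sign −
step 2: row/col 2 already zero → sign 0
step 3: row/col 3 already zero → sign 0
signature = (0, 2, 2)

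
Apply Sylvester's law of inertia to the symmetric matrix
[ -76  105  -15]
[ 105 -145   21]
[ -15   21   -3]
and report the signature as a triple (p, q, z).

step 0: pivot -76 → sign −
step 1: pivot 5/76 → sign +
step 2: pivot -6/5 → sign −
signature = (1, 2, 0)

Answer: (1, 2, 0)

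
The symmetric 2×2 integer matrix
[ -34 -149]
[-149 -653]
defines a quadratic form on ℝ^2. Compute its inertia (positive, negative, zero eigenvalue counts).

step 0: pivot -34 → sign −
step 1: pivot -1/34 → sign −
signature = (0, 2, 0)

Answer: (0, 2, 0)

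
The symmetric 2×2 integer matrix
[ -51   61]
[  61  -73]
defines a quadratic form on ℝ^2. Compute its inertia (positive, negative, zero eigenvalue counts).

Answer: (0, 2, 0)

Derivation:
step 0: pivot -51 → sign −
step 1: pivot -2/51 → sign −
signature = (0, 2, 0)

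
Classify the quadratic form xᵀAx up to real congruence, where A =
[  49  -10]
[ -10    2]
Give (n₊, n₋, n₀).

Answer: (1, 1, 0)

Derivation:
step 0: pivot 49 → sign +
step 1: pivot -2/49 → sign −
signature = (1, 1, 0)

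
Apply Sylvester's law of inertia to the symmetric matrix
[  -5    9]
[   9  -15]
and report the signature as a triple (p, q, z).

step 0: pivot -5 → sign −
step 1: pivot 6/5 → sign +
signature = (1, 1, 0)

Answer: (1, 1, 0)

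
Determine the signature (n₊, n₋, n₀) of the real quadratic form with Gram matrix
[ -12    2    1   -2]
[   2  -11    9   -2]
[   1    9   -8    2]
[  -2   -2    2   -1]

step 0: pivot -12 → sign −
step 1: pivot -32/3 → sign −
step 2: pivot -5/128 → sign −
step 3: pivot 3/5 → sign +
signature = (1, 3, 0)

Answer: (1, 3, 0)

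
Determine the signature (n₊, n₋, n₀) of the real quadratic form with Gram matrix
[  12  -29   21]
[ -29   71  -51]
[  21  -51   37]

Answer: (3, 0, 0)

Derivation:
step 0: pivot 12 → sign +
step 1: pivot 11/12 → sign +
step 2: pivot 2/11 → sign +
signature = (3, 0, 0)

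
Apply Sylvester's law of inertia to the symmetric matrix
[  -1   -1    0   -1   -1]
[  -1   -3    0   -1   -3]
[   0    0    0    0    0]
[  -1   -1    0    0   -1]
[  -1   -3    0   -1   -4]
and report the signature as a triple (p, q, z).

Answer: (1, 3, 1)

Derivation:
step 0: pivot -1 → sign −
step 1: pivot -2 → sign −
step 2: pivot 1 → sign +
step 3: pivot -1 → sign −
step 4: row/col 4 already zero → sign 0
signature = (1, 3, 1)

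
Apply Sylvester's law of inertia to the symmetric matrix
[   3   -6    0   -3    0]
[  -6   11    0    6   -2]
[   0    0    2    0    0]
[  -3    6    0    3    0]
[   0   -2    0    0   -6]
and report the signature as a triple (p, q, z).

Answer: (2, 2, 1)

Derivation:
step 0: pivot 3 → sign +
step 1: pivot -1 → sign −
step 2: pivot 2 → sign +
step 3: pivot -2 → sign −
step 4: row/col 4 already zero → sign 0
signature = (2, 2, 1)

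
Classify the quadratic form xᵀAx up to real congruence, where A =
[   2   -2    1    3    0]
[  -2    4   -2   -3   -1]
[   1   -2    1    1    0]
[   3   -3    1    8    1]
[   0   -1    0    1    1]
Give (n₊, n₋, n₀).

step 0: pivot 2 → sign +
step 1: pivot 2 → sign +
step 2: pivot 7/2 → sign +
step 3: pivot -1/14 → sign −
step 4: pivot 2 → sign +
signature = (4, 1, 0)

Answer: (4, 1, 0)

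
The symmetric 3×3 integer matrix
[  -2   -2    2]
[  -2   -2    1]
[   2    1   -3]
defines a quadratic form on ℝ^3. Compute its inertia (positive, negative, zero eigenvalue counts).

step 0: pivot -2 → sign −
step 1: pivot -1 → sign −
step 2: pivot 1 → sign +
signature = (1, 2, 0)

Answer: (1, 2, 0)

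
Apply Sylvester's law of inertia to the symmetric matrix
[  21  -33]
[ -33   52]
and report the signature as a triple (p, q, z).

Answer: (2, 0, 0)

Derivation:
step 0: pivot 21 → sign +
step 1: pivot 1/7 → sign +
signature = (2, 0, 0)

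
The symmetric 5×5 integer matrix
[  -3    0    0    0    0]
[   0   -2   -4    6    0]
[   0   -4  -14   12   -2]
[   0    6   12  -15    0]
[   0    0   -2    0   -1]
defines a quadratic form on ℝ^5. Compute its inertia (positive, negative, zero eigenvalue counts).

step 0: pivot -3 → sign −
step 1: pivot -2 → sign −
step 2: pivot -6 → sign −
step 3: pivot 3 → sign +
step 4: pivot -1/3 → sign −
signature = (1, 4, 0)

Answer: (1, 4, 0)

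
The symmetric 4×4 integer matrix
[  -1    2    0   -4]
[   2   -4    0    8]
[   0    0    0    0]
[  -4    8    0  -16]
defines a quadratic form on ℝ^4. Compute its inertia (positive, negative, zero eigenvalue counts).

step 0: pivot -1 → sign −
step 1: row/col 1 already zero → sign 0
step 2: row/col 2 already zero → sign 0
step 3: row/col 3 already zero → sign 0
signature = (0, 1, 3)

Answer: (0, 1, 3)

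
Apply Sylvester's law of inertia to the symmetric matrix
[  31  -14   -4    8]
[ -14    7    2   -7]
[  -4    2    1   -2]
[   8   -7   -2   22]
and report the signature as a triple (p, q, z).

step 0: pivot 31 → sign +
step 1: pivot 21/31 → sign +
step 2: pivot 3/7 → sign +
step 3: pivot 3 → sign +
signature = (4, 0, 0)

Answer: (4, 0, 0)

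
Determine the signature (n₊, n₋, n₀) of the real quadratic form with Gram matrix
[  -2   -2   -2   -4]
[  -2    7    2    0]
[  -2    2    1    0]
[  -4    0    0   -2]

Answer: (3, 1, 0)

Derivation:
step 0: pivot -2 → sign −
step 1: pivot 9 → sign +
step 2: pivot 11/9 → sign +
step 3: pivot 2/11 → sign +
signature = (3, 1, 0)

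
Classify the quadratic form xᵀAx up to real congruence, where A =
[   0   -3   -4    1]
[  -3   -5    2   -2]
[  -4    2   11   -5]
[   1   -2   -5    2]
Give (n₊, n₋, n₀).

Answer: (2, 2, 0)

Derivation:
step 0: pivot -5 → sign −
step 1: pivot 9/5 → sign +
step 2: pivot -29/9 → sign −
step 3: pivot 6/29 → sign +
signature = (2, 2, 0)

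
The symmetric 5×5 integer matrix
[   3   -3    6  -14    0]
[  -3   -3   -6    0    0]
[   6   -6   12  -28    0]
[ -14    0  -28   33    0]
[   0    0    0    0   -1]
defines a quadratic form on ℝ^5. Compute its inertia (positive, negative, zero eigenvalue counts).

Answer: (2, 2, 1)

Derivation:
step 0: pivot 3 → sign +
step 1: pivot -6 → sign −
step 2: pivot 1/3 → sign +
step 3: pivot -1 → sign −
step 4: row/col 4 already zero → sign 0
signature = (2, 2, 1)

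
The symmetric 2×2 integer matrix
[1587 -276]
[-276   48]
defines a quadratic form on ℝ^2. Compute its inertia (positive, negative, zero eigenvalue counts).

step 0: pivot 1587 → sign +
step 1: row/col 1 already zero → sign 0
signature = (1, 0, 1)

Answer: (1, 0, 1)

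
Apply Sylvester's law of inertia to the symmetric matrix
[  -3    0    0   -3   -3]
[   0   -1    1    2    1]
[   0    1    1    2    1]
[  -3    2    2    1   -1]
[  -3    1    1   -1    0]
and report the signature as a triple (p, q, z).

Answer: (2, 2, 1)

Derivation:
step 0: pivot -3 → sign −
step 1: pivot -1 → sign −
step 2: pivot 2 → sign +
step 3: pivot 2 → sign +
step 4: row/col 4 already zero → sign 0
signature = (2, 2, 1)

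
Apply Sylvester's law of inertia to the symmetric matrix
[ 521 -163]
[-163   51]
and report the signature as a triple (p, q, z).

Answer: (2, 0, 0)

Derivation:
step 0: pivot 521 → sign +
step 1: pivot 2/521 → sign +
signature = (2, 0, 0)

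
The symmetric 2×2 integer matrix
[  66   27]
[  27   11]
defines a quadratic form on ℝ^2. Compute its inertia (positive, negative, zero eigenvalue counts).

step 0: pivot 66 → sign +
step 1: pivot -1/22 → sign −
signature = (1, 1, 0)

Answer: (1, 1, 0)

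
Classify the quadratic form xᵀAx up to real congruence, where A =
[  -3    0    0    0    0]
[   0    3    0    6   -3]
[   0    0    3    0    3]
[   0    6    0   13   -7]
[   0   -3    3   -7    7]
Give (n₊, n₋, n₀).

Answer: (3, 1, 1)

Derivation:
step 0: pivot -3 → sign −
step 1: pivot 3 → sign +
step 2: pivot 3 → sign +
step 3: pivot 1 → sign +
step 4: row/col 4 already zero → sign 0
signature = (3, 1, 1)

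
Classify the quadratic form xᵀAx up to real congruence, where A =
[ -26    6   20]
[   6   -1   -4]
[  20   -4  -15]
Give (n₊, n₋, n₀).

Answer: (1, 2, 0)

Derivation:
step 0: pivot -26 → sign −
step 1: pivot 5/13 → sign +
step 2: pivot -3/5 → sign −
signature = (1, 2, 0)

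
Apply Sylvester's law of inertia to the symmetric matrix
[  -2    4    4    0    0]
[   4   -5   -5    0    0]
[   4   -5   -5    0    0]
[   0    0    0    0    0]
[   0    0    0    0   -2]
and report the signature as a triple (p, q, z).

Answer: (1, 2, 2)

Derivation:
step 0: pivot -2 → sign −
step 1: pivot 3 → sign +
step 2: pivot -2 → sign −
step 3: row/col 3 already zero → sign 0
step 4: row/col 4 already zero → sign 0
signature = (1, 2, 2)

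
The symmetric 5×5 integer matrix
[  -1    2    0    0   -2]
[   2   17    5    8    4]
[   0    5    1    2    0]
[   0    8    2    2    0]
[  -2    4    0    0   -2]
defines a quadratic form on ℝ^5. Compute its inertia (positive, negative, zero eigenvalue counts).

step 0: pivot -1 → sign −
step 1: pivot 21 → sign +
step 2: pivot -4/21 → sign −
step 3: pivot -1 → sign −
step 4: pivot 2 → sign +
signature = (2, 3, 0)

Answer: (2, 3, 0)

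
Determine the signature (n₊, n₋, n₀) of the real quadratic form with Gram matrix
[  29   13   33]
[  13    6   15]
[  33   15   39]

step 0: pivot 29 → sign +
step 1: pivot 5/29 → sign +
step 2: pivot 6/5 → sign +
signature = (3, 0, 0)

Answer: (3, 0, 0)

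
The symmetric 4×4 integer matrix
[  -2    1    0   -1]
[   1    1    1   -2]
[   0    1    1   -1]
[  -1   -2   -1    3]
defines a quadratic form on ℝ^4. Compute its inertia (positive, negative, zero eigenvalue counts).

Answer: (2, 2, 0)

Derivation:
step 0: pivot -2 → sign −
step 1: pivot 3/2 → sign +
step 2: pivot 1/3 → sign +
step 3: pivot -2 → sign −
signature = (2, 2, 0)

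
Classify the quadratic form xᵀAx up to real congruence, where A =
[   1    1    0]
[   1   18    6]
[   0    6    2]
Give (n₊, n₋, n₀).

step 0: pivot 1 → sign +
step 1: pivot 17 → sign +
step 2: pivot -2/17 → sign −
signature = (2, 1, 0)

Answer: (2, 1, 0)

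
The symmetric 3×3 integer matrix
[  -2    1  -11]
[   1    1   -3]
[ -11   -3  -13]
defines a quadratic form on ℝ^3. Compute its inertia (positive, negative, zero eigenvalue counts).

step 0: pivot -2 → sign −
step 1: pivot 3/2 → sign +
step 2: pivot -2/3 → sign −
signature = (1, 2, 0)

Answer: (1, 2, 0)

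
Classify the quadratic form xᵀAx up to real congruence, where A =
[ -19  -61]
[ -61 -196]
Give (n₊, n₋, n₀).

Answer: (0, 2, 0)

Derivation:
step 0: pivot -19 → sign −
step 1: pivot -3/19 → sign −
signature = (0, 2, 0)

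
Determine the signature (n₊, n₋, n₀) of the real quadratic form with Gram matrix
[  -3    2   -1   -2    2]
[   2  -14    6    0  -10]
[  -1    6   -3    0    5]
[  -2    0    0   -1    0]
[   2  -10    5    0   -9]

step 0: pivot -3 → sign −
step 1: pivot -38/3 → sign −
step 2: pivot -8/19 → sign −
step 3: pivot 1/2 → sign +
step 4: pivot -3/4 → sign −
signature = (1, 4, 0)

Answer: (1, 4, 0)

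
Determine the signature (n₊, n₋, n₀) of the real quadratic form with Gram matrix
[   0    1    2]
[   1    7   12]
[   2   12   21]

Answer: (2, 1, 0)

Derivation:
step 0: pivot 7 → sign +
step 1: pivot -1/7 → sign −
step 2: pivot 1 → sign +
signature = (2, 1, 0)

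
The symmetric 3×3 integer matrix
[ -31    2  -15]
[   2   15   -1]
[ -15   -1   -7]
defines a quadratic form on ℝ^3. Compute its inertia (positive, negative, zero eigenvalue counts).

Answer: (2, 1, 0)

Derivation:
step 0: pivot -31 → sign −
step 1: pivot 469/31 → sign +
step 2: pivot 1/469 → sign +
signature = (2, 1, 0)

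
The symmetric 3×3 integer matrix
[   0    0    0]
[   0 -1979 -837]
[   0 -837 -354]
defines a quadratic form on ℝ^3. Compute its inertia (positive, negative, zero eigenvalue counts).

step 0: pivot -1979 → sign −
step 1: pivot 3/1979 → sign +
step 2: row/col 2 already zero → sign 0
signature = (1, 1, 1)

Answer: (1, 1, 1)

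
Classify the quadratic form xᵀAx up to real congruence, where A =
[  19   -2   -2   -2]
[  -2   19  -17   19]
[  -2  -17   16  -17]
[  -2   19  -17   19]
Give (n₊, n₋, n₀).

Answer: (3, 0, 1)

Derivation:
step 0: pivot 19 → sign +
step 1: pivot 357/19 → sign +
step 2: pivot 3/119 → sign +
step 3: row/col 3 already zero → sign 0
signature = (3, 0, 1)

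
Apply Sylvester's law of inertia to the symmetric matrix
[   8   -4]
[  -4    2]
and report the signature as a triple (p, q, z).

Answer: (1, 0, 1)

Derivation:
step 0: pivot 8 → sign +
step 1: row/col 1 already zero → sign 0
signature = (1, 0, 1)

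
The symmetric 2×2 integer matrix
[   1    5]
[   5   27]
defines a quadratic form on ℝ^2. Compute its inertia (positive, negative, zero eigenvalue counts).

Answer: (2, 0, 0)

Derivation:
step 0: pivot 1 → sign +
step 1: pivot 2 → sign +
signature = (2, 0, 0)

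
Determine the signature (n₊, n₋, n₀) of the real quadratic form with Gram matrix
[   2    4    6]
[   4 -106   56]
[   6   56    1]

Answer: (1, 2, 0)

Derivation:
step 0: pivot 2 → sign +
step 1: pivot -114 → sign −
step 2: pivot -1/57 → sign −
signature = (1, 2, 0)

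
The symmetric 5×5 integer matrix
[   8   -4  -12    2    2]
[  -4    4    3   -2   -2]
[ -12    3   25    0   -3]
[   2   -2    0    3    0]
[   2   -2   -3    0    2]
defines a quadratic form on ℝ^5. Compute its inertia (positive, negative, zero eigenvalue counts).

Answer: (5, 0, 0)

Derivation:
step 0: pivot 8 → sign +
step 1: pivot 2 → sign +
step 2: pivot 5/2 → sign +
step 3: pivot 11/10 → sign +
step 4: pivot 1/11 → sign +
signature = (5, 0, 0)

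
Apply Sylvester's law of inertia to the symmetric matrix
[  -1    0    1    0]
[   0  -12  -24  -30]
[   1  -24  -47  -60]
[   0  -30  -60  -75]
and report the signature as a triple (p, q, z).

Answer: (1, 2, 1)

Derivation:
step 0: pivot -1 → sign −
step 1: pivot -12 → sign −
step 2: pivot 2 → sign +
step 3: row/col 3 already zero → sign 0
signature = (1, 2, 1)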